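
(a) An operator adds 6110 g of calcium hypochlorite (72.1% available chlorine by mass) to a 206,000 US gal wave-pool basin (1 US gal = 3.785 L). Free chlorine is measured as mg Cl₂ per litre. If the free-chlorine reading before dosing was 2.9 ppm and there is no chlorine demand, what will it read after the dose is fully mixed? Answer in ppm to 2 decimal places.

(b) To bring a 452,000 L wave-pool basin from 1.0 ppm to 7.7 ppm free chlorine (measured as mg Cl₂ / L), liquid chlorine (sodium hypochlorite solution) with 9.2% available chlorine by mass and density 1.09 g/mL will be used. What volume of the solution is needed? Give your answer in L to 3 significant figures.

(a) 8.55 ppm; (b) 30.2 L

(a) Volume: 206,000 US gal × 3.785 L/gal = 779,710 L.
(a) Available chlorine delivered: 6110 g × 0.721 = 4405 g as Cl₂.
(a) Concentration rise: 4405 g / 779,710 L = 5.65 mg/L = 5.65 ppm.
(a) Final FC: 2.9 + 5.65 = 8.55 ppm.

(b) Chlorine deficit: 7.7 − 1.0 = 6.7 ppm = 6.7 mg/L as Cl₂.
(b) Cl₂ equivalent needed: 6.7 mg/L × 452,000 L = 3,028,000 mg = 3028 g.
(b) Product at 9.2% available chlorine: 3028 / 0.092 = 32,920 g.
(b) Volume at density 1.09 g/mL: 32,920 g ÷ 1.09 g/mL = 30,200 mL.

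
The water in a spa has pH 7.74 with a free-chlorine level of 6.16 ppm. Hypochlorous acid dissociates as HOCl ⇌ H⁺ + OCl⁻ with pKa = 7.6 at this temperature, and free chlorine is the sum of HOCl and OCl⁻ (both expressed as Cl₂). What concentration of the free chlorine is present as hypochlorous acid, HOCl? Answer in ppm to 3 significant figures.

2.59 ppm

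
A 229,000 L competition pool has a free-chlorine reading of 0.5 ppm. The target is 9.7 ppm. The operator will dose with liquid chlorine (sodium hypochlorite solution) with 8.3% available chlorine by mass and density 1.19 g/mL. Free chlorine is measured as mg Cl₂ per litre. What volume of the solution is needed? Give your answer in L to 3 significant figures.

21.3 L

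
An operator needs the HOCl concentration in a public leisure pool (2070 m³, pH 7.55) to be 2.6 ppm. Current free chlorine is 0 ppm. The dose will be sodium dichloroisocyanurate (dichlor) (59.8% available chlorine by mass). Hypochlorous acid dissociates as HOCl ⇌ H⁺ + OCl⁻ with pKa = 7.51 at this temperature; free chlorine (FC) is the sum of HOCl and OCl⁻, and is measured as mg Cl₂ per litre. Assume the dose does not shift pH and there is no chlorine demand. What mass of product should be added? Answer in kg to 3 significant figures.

Volume: 2070 m³ = 2,070,000 L.
[OCl⁻]/[HOCl] = 10^(pH − pKa) = 10^(7.55 − 7.51) = 1.096; fraction as HOCl = 1/(1 + 1.096) = 0.477.
Free chlorine required for 2.6 ppm HOCl: 2.6 / 0.477 = 5.451 ppm.
FC to add: 5.451 − 0 = 5.451 mg/L as Cl₂.
Cl₂ equivalent: 5.451 mg/L × 2,070,000 L = 11,280 g.
Product at 59.8% available Cl: 11,280 / 0.598 = 18,870 g.

18.9 kg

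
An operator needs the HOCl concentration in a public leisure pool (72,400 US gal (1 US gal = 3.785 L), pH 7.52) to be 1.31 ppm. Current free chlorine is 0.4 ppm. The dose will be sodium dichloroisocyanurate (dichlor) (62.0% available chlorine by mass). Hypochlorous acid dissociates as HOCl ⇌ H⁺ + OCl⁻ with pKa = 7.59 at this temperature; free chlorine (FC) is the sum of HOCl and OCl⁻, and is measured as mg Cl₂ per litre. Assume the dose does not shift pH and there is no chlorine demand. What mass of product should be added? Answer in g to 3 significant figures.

895 g

Volume: 72,400 US gal × 3.785 L/gal = 274,034 L.
[OCl⁻]/[HOCl] = 10^(pH − pKa) = 10^(7.52 − 7.59) = 0.8511; fraction as HOCl = 1/(1 + 0.8511) = 0.5402.
Free chlorine required for 1.31 ppm HOCl: 1.31 / 0.5402 = 2.425 ppm.
FC to add: 2.425 − 0.4 = 2.025 mg/L as Cl₂.
Cl₂ equivalent: 2.025 mg/L × 274,034 L = 554.9 g.
Product at 62.0% available Cl: 554.9 / 0.62 = 895 g.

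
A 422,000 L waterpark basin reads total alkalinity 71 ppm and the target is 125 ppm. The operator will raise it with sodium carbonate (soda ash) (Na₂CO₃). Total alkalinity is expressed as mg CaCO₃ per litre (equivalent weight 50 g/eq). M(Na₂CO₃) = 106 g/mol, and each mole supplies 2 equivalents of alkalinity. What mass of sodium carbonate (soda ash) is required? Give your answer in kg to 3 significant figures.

24.2 kg

Alkalinity to add: (125 − 71) = 54 mg/L as CaCO₃ × 422,000 L = 22,790 g as CaCO₃.
Equivalents: 22,790 g ÷ 50 g/eq = 455.8 eq.
Each mole of Na₂CO₃ supplies 2 eq, so 455.8 / 2 = 227.9 mol.
Mass: 227.9 mol × 106 g/mol = 24,160 g.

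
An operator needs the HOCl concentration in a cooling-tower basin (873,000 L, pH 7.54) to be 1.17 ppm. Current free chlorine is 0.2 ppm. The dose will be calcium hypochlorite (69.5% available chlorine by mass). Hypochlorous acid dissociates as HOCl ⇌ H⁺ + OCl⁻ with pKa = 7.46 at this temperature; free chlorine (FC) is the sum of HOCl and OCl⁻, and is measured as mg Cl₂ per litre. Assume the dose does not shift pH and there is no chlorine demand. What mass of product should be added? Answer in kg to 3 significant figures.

2.99 kg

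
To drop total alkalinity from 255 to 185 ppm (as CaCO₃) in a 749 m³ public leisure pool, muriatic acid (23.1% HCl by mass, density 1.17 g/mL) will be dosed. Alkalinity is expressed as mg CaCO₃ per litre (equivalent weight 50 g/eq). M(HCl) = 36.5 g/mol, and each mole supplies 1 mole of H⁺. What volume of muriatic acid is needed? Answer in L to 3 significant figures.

Volume: 749 m³ = 749,000 L.
Alkalinity to neutralize: (255 − 185) = 70 mg/L as CaCO₃ × 749,000 L = 52,430 g as CaCO₃.
Equivalents of H⁺ required: 52,430 ÷ 50 g/eq = 1049 eq = 1049 mol HCl.
Mass of HCl: 1049 × 36.5 = 38,270 g.
Mass of 23.1% solution: 38,270 / 0.231 = 165,700 g.
Volume: 165,700 g ÷ 1.17 g/mL = 141,600 mL.

142 L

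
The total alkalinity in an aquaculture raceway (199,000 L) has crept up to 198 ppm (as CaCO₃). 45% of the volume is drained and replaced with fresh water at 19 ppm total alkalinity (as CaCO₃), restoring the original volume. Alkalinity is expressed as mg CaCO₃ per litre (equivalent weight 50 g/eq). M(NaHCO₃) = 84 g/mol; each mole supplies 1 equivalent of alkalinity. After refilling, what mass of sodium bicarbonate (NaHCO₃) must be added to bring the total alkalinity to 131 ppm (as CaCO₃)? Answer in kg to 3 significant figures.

4.53 kg

After draining 45% and refilling: 198 × 0.55 + 19 × 0.45 = 117.45 ppm.
Deficit to target: 131 − 117.45 = 13.55 mg/L.
As CaCO₃: 13.55 mg/L × 199,000 L = 2696 g; ÷ 50 g/eq ÷ 1 = 53.93 mol NaHCO₃.
Mass: 53.93 × 84 = 4530 g.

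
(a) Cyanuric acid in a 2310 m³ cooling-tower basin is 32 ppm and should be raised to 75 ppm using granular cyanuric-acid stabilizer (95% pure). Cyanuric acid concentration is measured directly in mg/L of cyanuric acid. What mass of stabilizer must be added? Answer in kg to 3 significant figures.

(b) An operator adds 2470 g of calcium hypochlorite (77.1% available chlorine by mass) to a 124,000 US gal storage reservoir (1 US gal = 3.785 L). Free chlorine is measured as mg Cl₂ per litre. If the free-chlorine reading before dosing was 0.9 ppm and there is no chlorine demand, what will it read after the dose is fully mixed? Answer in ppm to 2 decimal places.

(a) Volume: 2310 m³ = 2,310,000 L.
(a) CYA to add: (75 − 32) = 43 mg/L × 2,310,000 L = 99,330 g cyanuric acid.
(a) At 95% purity: 99,330 / 0.95 = 104,600 g product.

(b) Volume: 124,000 US gal × 3.785 L/gal = 469,340 L.
(b) Available chlorine delivered: 2470 g × 0.771 = 1904 g as Cl₂.
(b) Concentration rise: 1904 g / 469,340 L = 4.058 mg/L = 4.06 ppm.
(b) Final FC: 0.9 + 4.06 = 4.96 ppm.

(a) 105 kg; (b) 4.96 ppm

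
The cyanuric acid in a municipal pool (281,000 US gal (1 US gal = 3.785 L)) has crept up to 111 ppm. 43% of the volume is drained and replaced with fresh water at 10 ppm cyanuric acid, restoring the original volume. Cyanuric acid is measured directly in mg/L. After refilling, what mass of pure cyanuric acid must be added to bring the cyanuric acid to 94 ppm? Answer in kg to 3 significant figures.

28.1 kg

Volume: 281,000 US gal × 3.785 L/gal = 1,063,585 L.
After draining 43% and refilling: 111 × 0.57 + 10 × 0.43 = 67.57 ppm.
Deficit to target: 94 − 67.57 = 26.43 mg/L.
Mass: 26.43 mg/L × 1,063,585 L = 28,110 g cyanuric acid.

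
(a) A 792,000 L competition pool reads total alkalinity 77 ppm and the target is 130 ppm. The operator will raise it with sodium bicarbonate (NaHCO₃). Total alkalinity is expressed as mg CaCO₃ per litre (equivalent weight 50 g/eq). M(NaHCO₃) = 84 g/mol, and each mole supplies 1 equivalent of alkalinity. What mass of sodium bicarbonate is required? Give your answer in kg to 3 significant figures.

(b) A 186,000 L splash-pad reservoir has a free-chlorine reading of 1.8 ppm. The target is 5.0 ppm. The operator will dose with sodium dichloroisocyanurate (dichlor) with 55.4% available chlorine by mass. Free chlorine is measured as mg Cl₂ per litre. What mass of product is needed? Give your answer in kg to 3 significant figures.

(a) Alkalinity to add: (130 − 77) = 53 mg/L as CaCO₃ × 792,000 L = 41,980 g as CaCO₃.
(a) Equivalents: 41,980 g ÷ 50 g/eq = 839.5 eq.
(a) NaHCO₃ supplies 1 eq per mole → 839.5 mol.
(a) Mass: 839.5 mol × 84 g/mol = 70,520 g.

(b) Chlorine deficit: 5.0 − 1.8 = 3.2 ppm = 3.2 mg/L as Cl₂.
(b) Cl₂ equivalent needed: 3.2 mg/L × 186,000 L = 595,200 mg = 595.2 g.
(b) Product at 55.4% available chlorine: 595.2 / 0.554 = 1074 g.

(a) 70.5 kg; (b) 1.07 kg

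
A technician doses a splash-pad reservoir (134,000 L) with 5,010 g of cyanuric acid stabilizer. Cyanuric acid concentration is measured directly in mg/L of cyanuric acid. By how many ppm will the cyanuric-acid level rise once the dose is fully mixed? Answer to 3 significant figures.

37.4 ppm

Rise: 5,010 g / 134,000 L × 1000 = 37.39 mg/L.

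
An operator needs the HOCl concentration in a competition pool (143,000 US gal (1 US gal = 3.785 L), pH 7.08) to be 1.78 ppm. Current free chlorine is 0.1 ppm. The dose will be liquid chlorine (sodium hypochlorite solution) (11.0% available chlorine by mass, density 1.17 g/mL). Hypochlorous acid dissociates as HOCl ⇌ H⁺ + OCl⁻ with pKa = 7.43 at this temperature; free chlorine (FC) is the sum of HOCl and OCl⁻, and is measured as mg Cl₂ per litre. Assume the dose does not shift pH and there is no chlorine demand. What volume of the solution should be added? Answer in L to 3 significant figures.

10.4 L

Volume: 143,000 US gal × 3.785 L/gal = 541,255 L.
[OCl⁻]/[HOCl] = 10^(pH − pKa) = 10^(7.08 − 7.43) = 0.4467; fraction as HOCl = 1/(1 + 0.4467) = 0.6912.
Free chlorine required for 1.78 ppm HOCl: 1.78 / 0.6912 = 2.575 ppm.
FC to add: 2.575 − 0.1 = 2.475 mg/L as Cl₂.
Cl₂ equivalent: 2.475 mg/L × 541,255 L = 1340 g.
Product at 11.0% available Cl: 1340 / 0.11 = 12,180 g.
Volume: 12,180 g ÷ 1.17 g/mL = 10,410 mL.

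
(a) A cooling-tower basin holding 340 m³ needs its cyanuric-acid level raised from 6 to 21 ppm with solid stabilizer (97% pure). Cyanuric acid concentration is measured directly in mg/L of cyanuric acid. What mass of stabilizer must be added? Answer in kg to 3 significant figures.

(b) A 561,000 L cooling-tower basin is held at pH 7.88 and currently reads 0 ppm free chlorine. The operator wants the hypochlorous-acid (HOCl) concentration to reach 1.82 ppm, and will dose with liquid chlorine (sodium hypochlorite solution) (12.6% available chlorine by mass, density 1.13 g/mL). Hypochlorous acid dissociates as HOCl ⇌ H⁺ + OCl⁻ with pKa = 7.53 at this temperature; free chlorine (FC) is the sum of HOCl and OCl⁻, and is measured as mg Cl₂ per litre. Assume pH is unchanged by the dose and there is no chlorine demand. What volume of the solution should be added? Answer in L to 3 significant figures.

(a) 5.26 kg; (b) 23.2 L

(a) Volume: 340 m³ = 340,000 L.
(a) CYA to add: (21 − 6) = 15 mg/L × 340,000 L = 5100 g cyanuric acid.
(a) At 97% purity: 5100 / 0.97 = 5258 g product.

(b) [OCl⁻]/[HOCl] = 10^(pH − pKa) = 10^(7.88 − 7.53) = 2.239; fraction as HOCl = 1/(1 + 2.239) = 0.3088.
(b) Free chlorine required for 1.82 ppm HOCl: 1.82 / 0.3088 = 5.894 ppm.
(b) FC to add: 5.894 − 0 = 5.894 mg/L as Cl₂.
(b) Cl₂ equivalent: 5.894 mg/L × 561,000 L = 3307 g.
(b) Product at 12.6% available Cl: 3307 / 0.126 = 26,240 g.
(b) Volume: 26,240 g ÷ 1.13 g/mL = 23,230 mL.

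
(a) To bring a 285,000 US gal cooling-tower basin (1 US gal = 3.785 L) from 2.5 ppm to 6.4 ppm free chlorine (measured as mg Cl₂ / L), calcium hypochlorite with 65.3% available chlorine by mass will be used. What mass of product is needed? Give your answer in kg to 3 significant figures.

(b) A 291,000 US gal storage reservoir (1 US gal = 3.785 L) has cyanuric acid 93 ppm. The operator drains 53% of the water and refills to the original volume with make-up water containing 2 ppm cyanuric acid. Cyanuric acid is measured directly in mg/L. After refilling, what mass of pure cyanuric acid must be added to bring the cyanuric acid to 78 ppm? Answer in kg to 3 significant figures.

(a) Volume: 285,000 US gal × 3.785 L/gal = 1,078,725 L.
(a) Chlorine deficit: 6.4 − 2.5 = 3.9 ppm = 3.9 mg/L as Cl₂.
(a) Cl₂ equivalent needed: 3.9 mg/L × 1,078,725 L = 4,207,000 mg = 4207 g.
(a) Product at 65.3% available chlorine: 4207 / 0.653 = 6443 g.

(b) Volume: 291,000 US gal × 3.785 L/gal = 1,101,435 L.
(b) After draining 53% and refilling: 93 × 0.47 + 2 × 0.53 = 44.77 ppm.
(b) Deficit to target: 78 − 44.77 = 33.23 mg/L.
(b) Mass: 33.23 mg/L × 1,101,435 L = 36,600 g cyanuric acid.

(a) 6.44 kg; (b) 36.6 kg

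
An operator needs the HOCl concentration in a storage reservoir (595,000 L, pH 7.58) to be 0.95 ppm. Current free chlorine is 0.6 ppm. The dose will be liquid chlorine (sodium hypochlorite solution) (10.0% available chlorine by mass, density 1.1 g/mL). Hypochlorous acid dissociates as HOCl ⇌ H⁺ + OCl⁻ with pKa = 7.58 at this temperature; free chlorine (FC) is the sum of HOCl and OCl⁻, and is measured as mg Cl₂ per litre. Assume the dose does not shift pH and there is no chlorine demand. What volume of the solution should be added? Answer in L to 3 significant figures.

[OCl⁻]/[HOCl] = 10^(pH − pKa) = 10^(7.58 − 7.58) = 1; fraction as HOCl = 1/(1 + 1) = 0.5.
Free chlorine required for 0.95 ppm HOCl: 0.95 / 0.5 = 1.9 ppm.
FC to add: 1.9 − 0.6 = 1.3 mg/L as Cl₂.
Cl₂ equivalent: 1.3 mg/L × 595,000 L = 773.5 g.
Product at 10.0% available Cl: 773.5 / 0.1 = 7735 g.
Volume: 7735 g ÷ 1.1 g/mL = 7032 mL.

7.03 L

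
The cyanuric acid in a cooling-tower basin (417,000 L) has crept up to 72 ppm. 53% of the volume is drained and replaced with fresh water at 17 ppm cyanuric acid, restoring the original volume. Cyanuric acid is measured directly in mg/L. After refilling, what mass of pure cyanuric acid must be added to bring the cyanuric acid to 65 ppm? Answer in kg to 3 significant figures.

After draining 53% and refilling: 72 × 0.47 + 17 × 0.53 = 42.85 ppm.
Deficit to target: 65 − 42.85 = 22.15 mg/L.
Mass: 22.15 mg/L × 417,000 L = 9237 g cyanuric acid.

9.24 kg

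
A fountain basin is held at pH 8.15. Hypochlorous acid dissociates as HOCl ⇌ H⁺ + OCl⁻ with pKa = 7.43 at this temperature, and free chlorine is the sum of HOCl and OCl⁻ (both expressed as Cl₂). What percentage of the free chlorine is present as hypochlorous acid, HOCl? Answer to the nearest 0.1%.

16.0%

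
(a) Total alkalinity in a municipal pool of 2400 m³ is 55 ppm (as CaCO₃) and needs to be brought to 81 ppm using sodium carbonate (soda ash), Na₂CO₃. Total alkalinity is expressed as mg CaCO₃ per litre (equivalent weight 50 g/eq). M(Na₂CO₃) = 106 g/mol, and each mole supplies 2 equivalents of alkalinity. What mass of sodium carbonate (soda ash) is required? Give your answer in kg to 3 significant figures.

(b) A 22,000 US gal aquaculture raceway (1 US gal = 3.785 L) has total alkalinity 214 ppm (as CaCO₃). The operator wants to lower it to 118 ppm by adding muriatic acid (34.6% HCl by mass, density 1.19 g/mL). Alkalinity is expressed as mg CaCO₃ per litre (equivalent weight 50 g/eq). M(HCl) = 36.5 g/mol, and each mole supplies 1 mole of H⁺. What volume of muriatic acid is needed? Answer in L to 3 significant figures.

(a) 66.1 kg; (b) 14.2 L

(a) Volume: 2400 m³ = 2,400,000 L.
(a) Alkalinity to add: (81 − 55) = 26 mg/L as CaCO₃ × 2,400,000 L = 62,400 g as CaCO₃.
(a) Equivalents: 62,400 g ÷ 50 g/eq = 1248 eq.
(a) Each mole of Na₂CO₃ supplies 2 eq, so 1248 / 2 = 624 mol.
(a) Mass: 624 mol × 106 g/mol = 66,140 g.

(b) Volume: 22,000 US gal × 3.785 L/gal = 83,270 L.
(b) Alkalinity to neutralize: (214 − 118) = 96 mg/L as CaCO₃ × 83,270 L = 7994 g as CaCO₃.
(b) Equivalents of H⁺ required: 7994 ÷ 50 g/eq = 159.9 eq = 159.9 mol HCl.
(b) Mass of HCl: 159.9 × 36.5 = 5836 g.
(b) Mass of 34.6% solution: 5836 / 0.346 = 16,870 g.
(b) Volume: 16,870 g ÷ 1.19 g/mL = 14,170 mL.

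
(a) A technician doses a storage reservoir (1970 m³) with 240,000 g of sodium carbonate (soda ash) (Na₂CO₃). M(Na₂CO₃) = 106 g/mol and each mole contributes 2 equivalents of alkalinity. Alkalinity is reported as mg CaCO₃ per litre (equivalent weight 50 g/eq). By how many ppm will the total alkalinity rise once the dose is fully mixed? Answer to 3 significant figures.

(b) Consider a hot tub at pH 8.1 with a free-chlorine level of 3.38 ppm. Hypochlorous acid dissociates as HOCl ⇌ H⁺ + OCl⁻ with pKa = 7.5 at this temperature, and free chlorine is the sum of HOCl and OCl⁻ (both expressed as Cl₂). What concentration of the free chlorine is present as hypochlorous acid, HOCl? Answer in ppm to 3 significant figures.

(a) Volume: 1970 m³ = 1,970,000 L.
(a) Moles of Na₂CO₃: 240,000 g ÷ 106 g/mol = 2264 mol → 4528 eq of alkalinity.
(a) As CaCO₃: 4528 eq × 50 g/eq = 226,400 g.
(a) Rise: 226,400 g / 1,970,000 L × 1000 = 114.9 mg/L.

(b) [OCl⁻]/[HOCl] = 10^(pH − pKa) = 10^(8.1 − 7.5) = 10^0.60 = 3.981.
(b) Fraction as HOCl = 1 / (1 + 3.981) = 0.2008.
(b) HOCl = 0.2008 × 3.38 ppm = 0.6786 ppm.

(a) 115 ppm; (b) 0.679 ppm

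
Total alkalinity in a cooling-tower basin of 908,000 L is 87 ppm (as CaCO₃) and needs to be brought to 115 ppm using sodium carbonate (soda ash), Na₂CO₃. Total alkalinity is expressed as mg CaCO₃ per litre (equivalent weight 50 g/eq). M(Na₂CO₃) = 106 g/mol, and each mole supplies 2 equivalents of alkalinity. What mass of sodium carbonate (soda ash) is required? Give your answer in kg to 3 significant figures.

26.9 kg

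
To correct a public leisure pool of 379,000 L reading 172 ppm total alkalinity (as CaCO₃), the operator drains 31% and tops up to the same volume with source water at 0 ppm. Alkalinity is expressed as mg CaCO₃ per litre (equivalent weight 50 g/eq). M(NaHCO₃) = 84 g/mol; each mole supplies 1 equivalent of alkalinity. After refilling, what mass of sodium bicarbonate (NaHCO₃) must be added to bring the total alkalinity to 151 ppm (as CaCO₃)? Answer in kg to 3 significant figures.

After draining 31% and refilling: 172 × 0.69 + 0 × 0.31 = 118.68 ppm.
Deficit to target: 151 − 118.68 = 32.32 mg/L.
As CaCO₃: 32.32 mg/L × 379,000 L = 12,250 g; ÷ 50 g/eq ÷ 1 = 245 mol NaHCO₃.
Mass: 245 × 84 = 20,580 g.

20.6 kg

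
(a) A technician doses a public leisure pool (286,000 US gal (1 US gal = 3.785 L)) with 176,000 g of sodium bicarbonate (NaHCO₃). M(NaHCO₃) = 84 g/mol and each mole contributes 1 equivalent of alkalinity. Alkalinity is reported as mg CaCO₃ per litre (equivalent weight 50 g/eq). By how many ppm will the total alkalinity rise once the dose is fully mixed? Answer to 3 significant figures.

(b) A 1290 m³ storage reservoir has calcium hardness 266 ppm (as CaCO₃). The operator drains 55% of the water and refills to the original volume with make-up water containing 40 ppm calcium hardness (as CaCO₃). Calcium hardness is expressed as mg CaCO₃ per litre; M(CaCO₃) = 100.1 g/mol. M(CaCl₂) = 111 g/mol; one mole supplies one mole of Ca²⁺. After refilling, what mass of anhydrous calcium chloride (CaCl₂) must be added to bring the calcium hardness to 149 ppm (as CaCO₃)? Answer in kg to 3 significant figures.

(a) 96.8 ppm; (b) 10.4 kg

(a) Volume: 286,000 US gal × 3.785 L/gal = 1,082,510 L.
(a) Moles of NaHCO₃: 176,000 g ÷ 84 g/mol = 2095 mol → 2095 eq of alkalinity.
(a) As CaCO₃: 2095 eq × 50 g/eq = 104,800 g.
(a) Rise: 104,800 g / 1,082,510 L × 1000 = 96.78 mg/L.

(b) Volume: 1290 m³ = 1,290,000 L.
(b) After draining 55% and refilling: 266 × 0.45 + 40 × 0.55 = 141.7 ppm.
(b) Deficit to target: 149 − 141.7 = 7.3 mg/L.
(b) As CaCO₃: 7.3 mg/L × 1,290,000 L = 9417 g; ÷ 100.1 = 94.08 mol Ca²⁺.
(b) Mass: 94.08 × 111 = 10,440 g.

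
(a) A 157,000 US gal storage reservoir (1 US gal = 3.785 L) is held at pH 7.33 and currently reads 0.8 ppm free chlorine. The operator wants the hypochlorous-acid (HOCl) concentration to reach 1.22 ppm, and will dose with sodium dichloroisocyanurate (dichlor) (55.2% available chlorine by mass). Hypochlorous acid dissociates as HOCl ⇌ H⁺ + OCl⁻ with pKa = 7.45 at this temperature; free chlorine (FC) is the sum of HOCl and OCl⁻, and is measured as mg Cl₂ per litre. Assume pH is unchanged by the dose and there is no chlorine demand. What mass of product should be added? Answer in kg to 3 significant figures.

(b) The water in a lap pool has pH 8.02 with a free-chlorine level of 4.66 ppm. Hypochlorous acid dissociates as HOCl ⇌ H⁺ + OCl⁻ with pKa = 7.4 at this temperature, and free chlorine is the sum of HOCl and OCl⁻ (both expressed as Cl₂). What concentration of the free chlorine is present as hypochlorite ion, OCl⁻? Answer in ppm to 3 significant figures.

(a) Volume: 157,000 US gal × 3.785 L/gal = 594,245 L.
(a) [OCl⁻]/[HOCl] = 10^(pH − pKa) = 10^(7.33 − 7.45) = 0.7586; fraction as HOCl = 1/(1 + 0.7586) = 0.5686.
(a) Free chlorine required for 1.22 ppm HOCl: 1.22 / 0.5686 = 2.145 ppm.
(a) FC to add: 2.145 − 0.8 = 1.345 mg/L as Cl₂.
(a) Cl₂ equivalent: 1.345 mg/L × 594,245 L = 799.5 g.
(a) Product at 55.2% available Cl: 799.5 / 0.552 = 1448 g.

(b) [OCl⁻]/[HOCl] = 10^(pH − pKa) = 10^(8.02 − 7.4) = 10^0.62 = 4.169.
(b) Fraction as HOCl = 1 / (1 + 4.169) = 0.1935.
(b) OCl⁻ = (1 − 0.1935) × 4.66 ppm = 3.758 ppm.

(a) 1.45 kg; (b) 3.76 ppm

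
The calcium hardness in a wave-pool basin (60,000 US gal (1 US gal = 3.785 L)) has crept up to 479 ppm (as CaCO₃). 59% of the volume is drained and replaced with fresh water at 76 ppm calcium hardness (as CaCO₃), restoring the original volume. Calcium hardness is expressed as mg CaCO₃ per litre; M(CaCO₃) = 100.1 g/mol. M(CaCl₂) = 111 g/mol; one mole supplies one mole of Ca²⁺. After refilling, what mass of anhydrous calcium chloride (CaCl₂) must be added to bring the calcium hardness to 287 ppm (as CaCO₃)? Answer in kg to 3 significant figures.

11.5 kg

Volume: 60,000 US gal × 3.785 L/gal = 227,100 L.
After draining 59% and refilling: 479 × 0.41 + 76 × 0.59 = 241.23 ppm.
Deficit to target: 287 − 241.23 = 45.77 mg/L.
As CaCO₃: 45.77 mg/L × 227,100 L = 10,390 g; ÷ 100.1 = 103.8 mol Ca²⁺.
Mass: 103.8 × 111 = 11,530 g.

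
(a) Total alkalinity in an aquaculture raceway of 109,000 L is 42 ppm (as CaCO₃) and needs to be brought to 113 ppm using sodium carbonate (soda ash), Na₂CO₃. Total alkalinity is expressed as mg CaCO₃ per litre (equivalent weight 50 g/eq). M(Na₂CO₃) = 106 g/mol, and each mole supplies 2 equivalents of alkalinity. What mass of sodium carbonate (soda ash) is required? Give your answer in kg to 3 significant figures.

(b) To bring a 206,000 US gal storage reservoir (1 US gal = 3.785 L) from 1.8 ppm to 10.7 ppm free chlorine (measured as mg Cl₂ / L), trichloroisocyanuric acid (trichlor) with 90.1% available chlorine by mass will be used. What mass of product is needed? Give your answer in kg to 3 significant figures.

(a) Alkalinity to add: (113 − 42) = 71 mg/L as CaCO₃ × 109,000 L = 7739 g as CaCO₃.
(a) Equivalents: 7739 g ÷ 50 g/eq = 154.8 eq.
(a) Each mole of Na₂CO₃ supplies 2 eq, so 154.8 / 2 = 77.39 mol.
(a) Mass: 77.39 mol × 106 g/mol = 8203 g.

(b) Volume: 206,000 US gal × 3.785 L/gal = 779,710 L.
(b) Chlorine deficit: 10.7 − 1.8 = 8.9 ppm = 8.9 mg/L as Cl₂.
(b) Cl₂ equivalent needed: 8.9 mg/L × 779,710 L = 6,939,000 mg = 6939 g.
(b) Product at 90.1% available chlorine: 6939 / 0.901 = 7702 g.

(a) 8.20 kg; (b) 7.70 kg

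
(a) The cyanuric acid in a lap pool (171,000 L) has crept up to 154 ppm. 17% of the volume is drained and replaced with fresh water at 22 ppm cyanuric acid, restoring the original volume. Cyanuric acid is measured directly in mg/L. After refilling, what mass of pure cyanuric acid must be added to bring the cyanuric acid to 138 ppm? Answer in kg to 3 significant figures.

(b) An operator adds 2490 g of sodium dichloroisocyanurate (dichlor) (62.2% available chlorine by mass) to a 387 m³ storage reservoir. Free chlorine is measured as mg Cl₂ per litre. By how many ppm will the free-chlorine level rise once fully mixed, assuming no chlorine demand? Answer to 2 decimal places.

(a) After draining 17% and refilling: 154 × 0.83 + 22 × 0.17 = 131.56 ppm.
(a) Deficit to target: 138 − 131.56 = 6.44 mg/L.
(a) Mass: 6.44 mg/L × 171,000 L = 1101 g cyanuric acid.

(b) Volume: 387 m³ = 387,000 L.
(b) Available chlorine delivered: 2490 g × 0.622 = 1549 g as Cl₂.
(b) Concentration rise: 1549 g / 387,000 L = 4.002 mg/L = 4.00 ppm.

(a) 1.10 kg; (b) 4.00 ppm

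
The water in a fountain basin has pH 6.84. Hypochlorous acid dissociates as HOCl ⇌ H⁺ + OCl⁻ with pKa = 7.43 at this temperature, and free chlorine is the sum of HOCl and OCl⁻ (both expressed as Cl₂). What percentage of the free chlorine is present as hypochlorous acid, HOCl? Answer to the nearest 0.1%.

79.6%

[OCl⁻]/[HOCl] = 10^(pH − pKa) = 10^(6.84 − 7.43) = 10^-0.59 = 0.257.
Fraction as HOCl = 1 / (1 + 0.257) = 0.7955.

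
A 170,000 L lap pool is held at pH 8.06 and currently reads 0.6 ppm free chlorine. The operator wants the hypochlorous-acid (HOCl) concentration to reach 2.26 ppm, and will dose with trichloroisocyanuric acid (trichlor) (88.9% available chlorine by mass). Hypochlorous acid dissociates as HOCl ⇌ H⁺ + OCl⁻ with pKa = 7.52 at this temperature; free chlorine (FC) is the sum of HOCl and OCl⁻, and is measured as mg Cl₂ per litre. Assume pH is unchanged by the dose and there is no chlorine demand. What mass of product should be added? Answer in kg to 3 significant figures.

1.82 kg

[OCl⁻]/[HOCl] = 10^(pH − pKa) = 10^(8.06 − 7.52) = 3.467; fraction as HOCl = 1/(1 + 3.467) = 0.2238.
Free chlorine required for 2.26 ppm HOCl: 2.26 / 0.2238 = 10.1 ppm.
FC to add: 10.1 − 0.6 = 9.496 mg/L as Cl₂.
Cl₂ equivalent: 9.496 mg/L × 170,000 L = 1614 g.
Product at 88.9% available Cl: 1614 / 0.889 = 1816 g.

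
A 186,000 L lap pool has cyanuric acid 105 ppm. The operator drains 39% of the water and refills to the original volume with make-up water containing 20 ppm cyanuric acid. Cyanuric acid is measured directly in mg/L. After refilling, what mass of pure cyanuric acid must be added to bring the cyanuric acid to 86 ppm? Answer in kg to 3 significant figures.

After draining 39% and refilling: 105 × 0.61 + 20 × 0.39 = 71.85 ppm.
Deficit to target: 86 − 71.85 = 14.15 mg/L.
Mass: 14.15 mg/L × 186,000 L = 2632 g cyanuric acid.

2.63 kg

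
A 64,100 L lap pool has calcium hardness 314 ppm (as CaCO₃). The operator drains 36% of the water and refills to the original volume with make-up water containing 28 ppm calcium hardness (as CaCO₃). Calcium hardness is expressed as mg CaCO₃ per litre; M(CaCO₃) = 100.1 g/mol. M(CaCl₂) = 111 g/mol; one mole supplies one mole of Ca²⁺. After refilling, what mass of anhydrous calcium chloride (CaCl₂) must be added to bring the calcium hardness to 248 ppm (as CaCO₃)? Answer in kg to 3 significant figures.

2.63 kg

After draining 36% and refilling: 314 × 0.64 + 28 × 0.36 = 211.04 ppm.
Deficit to target: 248 − 211.04 = 36.96 mg/L.
As CaCO₃: 36.96 mg/L × 64,100 L = 2369 g; ÷ 100.1 = 23.67 mol Ca²⁺.
Mass: 23.67 × 111 = 2627 g.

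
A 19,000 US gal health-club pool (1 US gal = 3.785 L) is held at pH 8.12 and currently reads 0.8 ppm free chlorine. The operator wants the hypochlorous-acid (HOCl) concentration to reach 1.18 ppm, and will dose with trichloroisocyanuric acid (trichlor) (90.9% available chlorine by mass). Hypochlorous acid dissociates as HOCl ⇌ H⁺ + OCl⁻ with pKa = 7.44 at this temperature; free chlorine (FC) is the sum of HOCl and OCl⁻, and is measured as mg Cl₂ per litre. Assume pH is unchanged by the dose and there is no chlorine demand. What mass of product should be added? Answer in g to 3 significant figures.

477 g

Volume: 19,000 US gal × 3.785 L/gal = 71,915 L.
[OCl⁻]/[HOCl] = 10^(pH − pKa) = 10^(8.12 − 7.44) = 4.786; fraction as HOCl = 1/(1 + 4.786) = 0.1728.
Free chlorine required for 1.18 ppm HOCl: 1.18 / 0.1728 = 6.828 ppm.
FC to add: 6.828 − 0.8 = 6.028 mg/L as Cl₂.
Cl₂ equivalent: 6.028 mg/L × 71,915 L = 433.5 g.
Product at 90.9% available Cl: 433.5 / 0.909 = 476.9 g.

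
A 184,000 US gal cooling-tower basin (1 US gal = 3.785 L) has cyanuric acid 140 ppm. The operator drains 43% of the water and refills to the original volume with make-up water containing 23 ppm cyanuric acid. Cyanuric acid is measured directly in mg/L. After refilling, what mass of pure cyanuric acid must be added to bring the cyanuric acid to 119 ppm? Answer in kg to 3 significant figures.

Volume: 184,000 US gal × 3.785 L/gal = 696,440 L.
After draining 43% and refilling: 140 × 0.57 + 23 × 0.43 = 89.69 ppm.
Deficit to target: 119 − 89.69 = 29.31 mg/L.
Mass: 29.31 mg/L × 696,440 L = 20,410 g cyanuric acid.

20.4 kg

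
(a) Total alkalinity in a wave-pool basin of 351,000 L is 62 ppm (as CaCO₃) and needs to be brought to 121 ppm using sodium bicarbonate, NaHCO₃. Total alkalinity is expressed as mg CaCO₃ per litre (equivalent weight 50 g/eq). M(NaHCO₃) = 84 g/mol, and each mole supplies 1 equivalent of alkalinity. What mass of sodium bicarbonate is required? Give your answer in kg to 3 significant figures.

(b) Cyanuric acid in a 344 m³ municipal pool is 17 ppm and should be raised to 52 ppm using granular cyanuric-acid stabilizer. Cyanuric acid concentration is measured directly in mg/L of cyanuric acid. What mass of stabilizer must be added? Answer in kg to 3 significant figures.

(a) Alkalinity to add: (121 − 62) = 59 mg/L as CaCO₃ × 351,000 L = 20,710 g as CaCO₃.
(a) Equivalents: 20,710 g ÷ 50 g/eq = 414.2 eq.
(a) NaHCO₃ supplies 1 eq per mole → 414.2 mol.
(a) Mass: 414.2 mol × 84 g/mol = 34,790 g.

(b) Volume: 344 m³ = 344,000 L.
(b) CYA to add: (52 − 17) = 35 mg/L × 344,000 L = 12,040 g cyanuric acid.

(a) 34.8 kg; (b) 12.0 kg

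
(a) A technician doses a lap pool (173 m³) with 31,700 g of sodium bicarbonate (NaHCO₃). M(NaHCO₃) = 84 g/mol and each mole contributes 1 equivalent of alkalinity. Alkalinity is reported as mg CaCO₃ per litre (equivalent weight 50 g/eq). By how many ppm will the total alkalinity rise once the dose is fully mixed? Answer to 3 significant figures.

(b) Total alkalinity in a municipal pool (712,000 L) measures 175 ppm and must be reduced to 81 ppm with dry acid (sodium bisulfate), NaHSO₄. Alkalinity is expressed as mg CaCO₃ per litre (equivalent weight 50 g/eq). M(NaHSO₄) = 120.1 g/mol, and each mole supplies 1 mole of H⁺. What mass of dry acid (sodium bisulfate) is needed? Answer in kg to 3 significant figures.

(a) 109 ppm; (b) 161 kg

(a) Volume: 173 m³ = 173,000 L.
(a) Moles of NaHCO₃: 31,700 g ÷ 84 g/mol = 377.4 mol → 377.4 eq of alkalinity.
(a) As CaCO₃: 377.4 eq × 50 g/eq = 18,870 g.
(a) Rise: 18,870 g / 173,000 L × 1000 = 109.1 mg/L.

(b) Alkalinity to neutralize: (175 − 81) = 94 mg/L as CaCO₃ × 712,000 L = 66,930 g as CaCO₃.
(b) Equivalents of H⁺ required: 66,930 ÷ 50 g/eq = 1339 eq = 1339 mol NaHSO₄.
(b) Mass of NaHSO₄: 1339 × 120.1 = 160,800 g.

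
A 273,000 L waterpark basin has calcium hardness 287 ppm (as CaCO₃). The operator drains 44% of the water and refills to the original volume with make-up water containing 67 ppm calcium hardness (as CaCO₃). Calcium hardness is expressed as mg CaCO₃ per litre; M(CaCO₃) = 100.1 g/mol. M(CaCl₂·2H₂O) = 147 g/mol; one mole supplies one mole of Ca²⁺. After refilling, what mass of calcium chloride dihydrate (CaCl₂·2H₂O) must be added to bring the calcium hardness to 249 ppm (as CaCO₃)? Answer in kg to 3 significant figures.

23.6 kg

After draining 44% and refilling: 287 × 0.56 + 67 × 0.44 = 190.2 ppm.
Deficit to target: 249 − 190.2 = 58.8 mg/L.
As CaCO₃: 58.8 mg/L × 273,000 L = 16,050 g; ÷ 100.1 = 160.4 mol Ca²⁺.
Mass: 160.4 × 147 = 23,570 g.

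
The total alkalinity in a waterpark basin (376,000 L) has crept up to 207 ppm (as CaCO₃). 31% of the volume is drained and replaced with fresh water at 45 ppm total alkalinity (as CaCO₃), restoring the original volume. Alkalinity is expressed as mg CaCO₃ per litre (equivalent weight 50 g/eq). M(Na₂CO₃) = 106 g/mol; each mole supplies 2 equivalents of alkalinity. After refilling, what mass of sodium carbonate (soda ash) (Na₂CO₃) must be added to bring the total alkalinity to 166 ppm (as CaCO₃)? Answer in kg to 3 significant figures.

After draining 31% and refilling: 207 × 0.69 + 45 × 0.31 = 156.78 ppm.
Deficit to target: 166 − 156.78 = 9.22 mg/L.
As CaCO₃: 9.22 mg/L × 376,000 L = 3467 g; ÷ 50 g/eq ÷ 2 = 34.67 mol Na₂CO₃.
Mass: 34.67 × 106 = 3675 g.

3.67 kg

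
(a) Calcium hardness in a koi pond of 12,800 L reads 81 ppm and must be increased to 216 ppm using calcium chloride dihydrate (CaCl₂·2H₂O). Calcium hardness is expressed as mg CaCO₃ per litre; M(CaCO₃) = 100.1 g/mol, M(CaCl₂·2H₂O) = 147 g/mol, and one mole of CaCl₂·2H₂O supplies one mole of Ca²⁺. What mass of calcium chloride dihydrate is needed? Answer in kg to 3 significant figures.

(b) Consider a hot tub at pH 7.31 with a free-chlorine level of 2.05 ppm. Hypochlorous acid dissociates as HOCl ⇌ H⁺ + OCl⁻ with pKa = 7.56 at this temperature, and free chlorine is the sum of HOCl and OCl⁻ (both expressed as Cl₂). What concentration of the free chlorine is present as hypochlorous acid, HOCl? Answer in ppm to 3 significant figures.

(a) 2.54 kg; (b) 1.31 ppm

(a) Hardness to add: (216 − 81) = 135 mg/L as CaCO₃ × 12,800 L = 1728 g as CaCO₃.
(a) Moles of Ca²⁺ (1 mol Ca²⁺ ≡ 1 mol CaCO₃): 1728 / 100.1 g/mol = 17.26 mol.
(a) Mass of CaCl₂·2H₂O: 17.26 × 147 = 2538 g.

(b) [OCl⁻]/[HOCl] = 10^(pH − pKa) = 10^(7.31 − 7.56) = 10^-0.25 = 0.5623.
(b) Fraction as HOCl = 1 / (1 + 0.5623) = 0.6401.
(b) HOCl = 0.6401 × 2.05 ppm = 1.312 ppm.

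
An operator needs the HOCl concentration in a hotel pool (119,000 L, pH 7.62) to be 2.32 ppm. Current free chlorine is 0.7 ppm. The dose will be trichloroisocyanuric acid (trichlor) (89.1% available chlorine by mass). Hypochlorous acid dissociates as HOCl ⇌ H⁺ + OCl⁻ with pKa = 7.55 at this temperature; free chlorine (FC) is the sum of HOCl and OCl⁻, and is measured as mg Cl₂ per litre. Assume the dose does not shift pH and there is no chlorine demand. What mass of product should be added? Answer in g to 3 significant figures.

580 g

[OCl⁻]/[HOCl] = 10^(pH − pKa) = 10^(7.62 − 7.55) = 1.175; fraction as HOCl = 1/(1 + 1.175) = 0.4598.
Free chlorine required for 2.32 ppm HOCl: 2.32 / 0.4598 = 5.046 ppm.
FC to add: 5.046 − 0.7 = 4.346 mg/L as Cl₂.
Cl₂ equivalent: 4.346 mg/L × 119,000 L = 517.1 g.
Product at 89.1% available Cl: 517.1 / 0.891 = 580.4 g.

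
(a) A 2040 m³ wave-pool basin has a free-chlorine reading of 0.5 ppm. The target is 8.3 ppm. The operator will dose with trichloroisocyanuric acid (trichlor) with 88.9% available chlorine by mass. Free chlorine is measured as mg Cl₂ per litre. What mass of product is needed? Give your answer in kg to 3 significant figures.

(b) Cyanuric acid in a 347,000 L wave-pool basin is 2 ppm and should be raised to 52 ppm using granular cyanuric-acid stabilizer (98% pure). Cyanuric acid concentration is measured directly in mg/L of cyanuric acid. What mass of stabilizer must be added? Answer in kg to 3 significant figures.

(a) 17.9 kg; (b) 17.7 kg

(a) Volume: 2040 m³ = 2,040,000 L.
(a) Chlorine deficit: 8.3 − 0.5 = 7.8 ppm = 7.8 mg/L as Cl₂.
(a) Cl₂ equivalent needed: 7.8 mg/L × 2,040,000 L = 15,910,000 mg = 15,910 g.
(a) Product at 88.9% available chlorine: 15,910 / 0.889 = 17,900 g.

(b) CYA to add: (52 − 2) = 50 mg/L × 347,000 L = 17,350 g cyanuric acid.
(b) At 98% purity: 17,350 / 0.98 = 17,700 g product.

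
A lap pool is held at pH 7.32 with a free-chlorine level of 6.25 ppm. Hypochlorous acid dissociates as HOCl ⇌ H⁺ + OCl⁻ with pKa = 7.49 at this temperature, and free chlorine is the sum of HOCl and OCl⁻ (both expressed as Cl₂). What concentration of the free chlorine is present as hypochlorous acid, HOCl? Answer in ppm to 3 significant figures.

3.73 ppm

[OCl⁻]/[HOCl] = 10^(pH − pKa) = 10^(7.32 − 7.49) = 10^-0.17 = 0.6761.
Fraction as HOCl = 1 / (1 + 0.6761) = 0.5966.
HOCl = 0.5966 × 6.25 ppm = 3.729 ppm.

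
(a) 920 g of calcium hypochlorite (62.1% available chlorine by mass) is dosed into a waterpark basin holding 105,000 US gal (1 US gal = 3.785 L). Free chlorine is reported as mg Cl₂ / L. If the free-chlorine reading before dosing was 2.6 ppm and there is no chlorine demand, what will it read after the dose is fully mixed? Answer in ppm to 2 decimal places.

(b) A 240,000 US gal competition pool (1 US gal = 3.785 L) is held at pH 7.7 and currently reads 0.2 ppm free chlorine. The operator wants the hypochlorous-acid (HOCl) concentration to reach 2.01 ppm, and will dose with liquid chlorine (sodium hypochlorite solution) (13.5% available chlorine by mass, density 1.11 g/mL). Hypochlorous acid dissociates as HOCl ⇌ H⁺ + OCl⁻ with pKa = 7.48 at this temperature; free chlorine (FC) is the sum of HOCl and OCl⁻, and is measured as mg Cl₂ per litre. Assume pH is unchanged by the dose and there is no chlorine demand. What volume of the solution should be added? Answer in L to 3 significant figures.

(a) 4.04 ppm; (b) 31.2 L

(a) Volume: 105,000 US gal × 3.785 L/gal = 397,425 L.
(a) Available chlorine delivered: 920 g × 0.621 = 571.3 g as Cl₂.
(a) Concentration rise: 571.3 g / 397,425 L = 1.438 mg/L = 1.44 ppm.
(a) Final FC: 2.6 + 1.44 = 4.04 ppm.

(b) Volume: 240,000 US gal × 3.785 L/gal = 908,400 L.
(b) [OCl⁻]/[HOCl] = 10^(pH − pKa) = 10^(7.7 − 7.48) = 1.66; fraction as HOCl = 1/(1 + 1.66) = 0.376.
(b) Free chlorine required for 2.01 ppm HOCl: 2.01 / 0.376 = 5.346 ppm.
(b) FC to add: 5.346 − 0.2 = 5.146 mg/L as Cl₂.
(b) Cl₂ equivalent: 5.146 mg/L × 908,400 L = 4674 g.
(b) Product at 13.5% available Cl: 4674 / 0.135 = 34,630 g.
(b) Volume: 34,630 g ÷ 1.11 g/mL = 31,190 mL.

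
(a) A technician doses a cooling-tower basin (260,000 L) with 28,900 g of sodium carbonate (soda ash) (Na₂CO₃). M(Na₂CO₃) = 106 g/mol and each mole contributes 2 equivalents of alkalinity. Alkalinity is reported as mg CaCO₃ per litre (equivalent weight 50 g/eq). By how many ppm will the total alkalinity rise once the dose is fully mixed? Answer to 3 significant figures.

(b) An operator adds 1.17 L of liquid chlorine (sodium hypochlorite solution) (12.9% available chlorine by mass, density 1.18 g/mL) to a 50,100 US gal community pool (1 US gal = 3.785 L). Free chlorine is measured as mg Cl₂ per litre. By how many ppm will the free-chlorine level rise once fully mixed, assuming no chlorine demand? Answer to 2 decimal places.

(a) 105 ppm; (b) 0.94 ppm

(a) Moles of Na₂CO₃: 28,900 g ÷ 106 g/mol = 272.6 mol → 545.3 eq of alkalinity.
(a) As CaCO₃: 545.3 eq × 50 g/eq = 27,260 g.
(a) Rise: 27,260 g / 260,000 L × 1000 = 104.9 mg/L.

(b) Volume: 50,100 US gal × 3.785 L/gal = 189,628 L.
(b) Mass of solution: 1.17 L × 1000 mL/L × 1.18 g/mL = 1381 g.
(b) Available chlorine delivered: 1381 g × 0.129 = 178.1 g as Cl₂.
(b) Concentration rise: 178.1 g / 189,628 L = 0.9392 mg/L = 0.94 ppm.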